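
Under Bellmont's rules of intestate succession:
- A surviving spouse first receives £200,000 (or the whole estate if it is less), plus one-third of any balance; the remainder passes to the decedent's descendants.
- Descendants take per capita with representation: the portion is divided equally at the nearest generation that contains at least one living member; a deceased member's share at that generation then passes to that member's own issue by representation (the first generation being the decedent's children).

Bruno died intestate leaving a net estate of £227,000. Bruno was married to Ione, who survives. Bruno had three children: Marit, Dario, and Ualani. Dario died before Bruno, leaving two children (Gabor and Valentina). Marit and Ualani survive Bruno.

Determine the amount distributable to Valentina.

Valentina receives £3,000.

Ione first takes £200,000, leaving a balance of £27,000. Ione then takes one-third of the balance (£9,000), for a total of £209,000. The remaining £18,000 passes to the descendants.
The descendants' portion (£18,000) is divided into 3 shares of £6,000: Marit and Ualani each take £6,000; Dario's £6,000 share passes to Dario's issue.
Dario's share (£6,000) is divided into 2 shares of £3,000: Gabor and Valentina each take £3,000.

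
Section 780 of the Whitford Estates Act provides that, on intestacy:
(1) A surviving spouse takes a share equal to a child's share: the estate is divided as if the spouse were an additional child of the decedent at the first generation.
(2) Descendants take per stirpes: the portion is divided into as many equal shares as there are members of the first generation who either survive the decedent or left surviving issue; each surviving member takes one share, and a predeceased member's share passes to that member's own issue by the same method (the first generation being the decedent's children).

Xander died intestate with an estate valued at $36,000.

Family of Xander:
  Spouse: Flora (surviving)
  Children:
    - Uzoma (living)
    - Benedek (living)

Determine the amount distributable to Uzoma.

The spouse counts as an additional share at the children's level, so there are 3 primary shares of $12,000. Flora takes one such share ($12,000).
The children's combined portion ($24,000) is divided into 2 shares of $12,000: Uzoma and Benedek each take $12,000.

Uzoma receives $12,000.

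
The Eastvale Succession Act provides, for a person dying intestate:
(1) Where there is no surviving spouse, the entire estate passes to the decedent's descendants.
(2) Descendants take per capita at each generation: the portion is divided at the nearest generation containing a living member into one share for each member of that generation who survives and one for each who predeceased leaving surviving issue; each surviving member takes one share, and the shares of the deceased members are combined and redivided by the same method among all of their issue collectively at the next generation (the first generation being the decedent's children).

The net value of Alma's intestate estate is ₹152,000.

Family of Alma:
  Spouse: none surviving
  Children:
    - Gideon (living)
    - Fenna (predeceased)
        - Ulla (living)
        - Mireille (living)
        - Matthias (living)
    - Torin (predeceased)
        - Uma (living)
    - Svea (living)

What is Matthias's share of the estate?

Matthias receives ₹19,000.

The entire ₹152,000 passes to the descendants.
That amount (₹152,000) is divided at the children's generation into 4 shares of ₹38,000. Gideon and Svea each take ₹38,000. The 2 shares of the deceased (Fenna and Torin) are combined into a pool of ₹76,000.
That pool (₹76,000) is divided at the grandchildren's generation equally among Ulla, Mireille, Matthias, and Uma: ₹19,000 each.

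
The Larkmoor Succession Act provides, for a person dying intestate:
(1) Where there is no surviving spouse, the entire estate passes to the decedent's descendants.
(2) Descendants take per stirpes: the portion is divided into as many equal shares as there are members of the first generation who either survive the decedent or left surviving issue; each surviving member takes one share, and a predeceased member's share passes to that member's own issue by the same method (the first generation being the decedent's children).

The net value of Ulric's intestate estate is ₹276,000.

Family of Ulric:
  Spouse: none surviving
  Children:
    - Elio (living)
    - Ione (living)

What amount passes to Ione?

Ione receives ₹138,000.

The entire ₹276,000 passes to the descendants.
That amount (₹276,000) is divided into 2 shares of ₹138,000: Elio and Ione each take ₹138,000.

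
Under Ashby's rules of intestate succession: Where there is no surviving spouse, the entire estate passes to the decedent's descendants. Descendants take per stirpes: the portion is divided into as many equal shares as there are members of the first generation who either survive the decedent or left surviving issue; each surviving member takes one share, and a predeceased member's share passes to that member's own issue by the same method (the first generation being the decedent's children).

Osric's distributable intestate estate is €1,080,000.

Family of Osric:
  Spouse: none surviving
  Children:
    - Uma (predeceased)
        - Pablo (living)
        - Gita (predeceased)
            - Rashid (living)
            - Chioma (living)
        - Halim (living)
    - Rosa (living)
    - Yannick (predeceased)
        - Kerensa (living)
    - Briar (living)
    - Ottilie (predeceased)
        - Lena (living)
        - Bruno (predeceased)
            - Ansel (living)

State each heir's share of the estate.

Pablo: €72,000; Rashid: €36,000; Chioma: €36,000; Halim: €72,000; Rosa: €216,000; Kerensa: €216,000; Briar: €216,000; Lena: €108,000; Ansel: €108,000

The entire €1,080,000 passes to the descendants.
That amount (€1,080,000) is divided into 5 shares of €216,000: Rosa and Briar each take €216,000; Uma's €216,000 share passes to Uma's issue; Yannick's €216,000 share passes to Yannick's issue; Ottilie's €216,000 share passes to Ottilie's issue.
Uma's share (€216,000) is divided into 3 shares of €72,000: Pablo and Halim each take €72,000; Gita's €72,000 share passes to Gita's issue.
Gita's share (€72,000) is divided into 2 shares of €36,000: Rashid and Chioma each take €36,000.
Yannick's share (€216,000) passes entirely to Kerensa.
Ottilie's share (€216,000) is divided into 2 shares of €108,000: Lena takes €108,000; Bruno's €108,000 share passes to Bruno's issue.
Bruno's share (€108,000) passes entirely to Ansel.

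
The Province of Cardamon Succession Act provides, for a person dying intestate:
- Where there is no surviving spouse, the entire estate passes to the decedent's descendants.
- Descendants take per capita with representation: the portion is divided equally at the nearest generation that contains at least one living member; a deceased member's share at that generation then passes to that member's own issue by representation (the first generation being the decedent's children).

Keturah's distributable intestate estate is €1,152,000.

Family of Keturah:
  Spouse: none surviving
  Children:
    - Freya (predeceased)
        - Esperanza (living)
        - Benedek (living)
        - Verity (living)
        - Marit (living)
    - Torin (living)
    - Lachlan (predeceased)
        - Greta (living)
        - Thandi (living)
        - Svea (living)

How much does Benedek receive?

The entire €1,152,000 passes to the descendants.
That amount (€1,152,000) is divided into 3 shares of €384,000: Torin takes €384,000; Freya's €384,000 share passes to Freya's issue; Lachlan's €384,000 share passes to Lachlan's issue.
Freya's share (€384,000) is divided into 4 shares of €96,000: Esperanza, Benedek, Verity, and Marit each take €96,000.
Lachlan's share (€384,000) is divided into 3 shares of €128,000: Greta, Thandi, and Svea each take €128,000.

Benedek receives €96,000.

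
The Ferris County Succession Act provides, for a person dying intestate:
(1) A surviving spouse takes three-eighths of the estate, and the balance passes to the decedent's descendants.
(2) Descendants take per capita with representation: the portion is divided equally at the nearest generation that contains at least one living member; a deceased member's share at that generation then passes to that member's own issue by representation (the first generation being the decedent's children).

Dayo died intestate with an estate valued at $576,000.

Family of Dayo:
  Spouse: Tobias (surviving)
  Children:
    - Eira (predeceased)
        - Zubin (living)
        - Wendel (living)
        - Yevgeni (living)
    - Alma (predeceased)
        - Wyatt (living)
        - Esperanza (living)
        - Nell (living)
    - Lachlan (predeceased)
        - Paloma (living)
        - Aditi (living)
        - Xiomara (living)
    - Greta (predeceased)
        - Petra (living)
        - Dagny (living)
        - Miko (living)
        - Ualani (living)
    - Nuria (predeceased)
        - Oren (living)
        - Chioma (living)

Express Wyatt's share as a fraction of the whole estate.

Wyatt receives 1/24 of the estate.

Tobias takes three-eighths of $576,000 = $216,000. The remaining $360,000 passes to the descendants.
No child survives, so the initial division is made at the grandchildren's generation.
The descendants' portion ($360,000) is divided into 15 shares of $24,000: Zubin, Wendel, Yevgeni, Wyatt, Esperanza, Nell, Paloma, Aditi, Xiomara, Petra, Dagny, Miko, Ualani, Oren, and Chioma each take $24,000.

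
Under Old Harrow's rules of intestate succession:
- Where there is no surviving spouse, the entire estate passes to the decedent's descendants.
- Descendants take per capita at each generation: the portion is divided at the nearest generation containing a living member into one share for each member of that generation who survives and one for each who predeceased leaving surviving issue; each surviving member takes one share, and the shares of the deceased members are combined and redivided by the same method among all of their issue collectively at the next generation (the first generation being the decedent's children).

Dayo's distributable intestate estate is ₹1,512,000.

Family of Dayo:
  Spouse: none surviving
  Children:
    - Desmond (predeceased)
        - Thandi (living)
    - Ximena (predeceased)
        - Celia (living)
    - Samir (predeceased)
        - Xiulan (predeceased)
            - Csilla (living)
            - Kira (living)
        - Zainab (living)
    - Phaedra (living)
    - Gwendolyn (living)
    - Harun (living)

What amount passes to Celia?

Celia receives ₹189,000.

The entire ₹1,512,000 passes to the descendants.
That amount (₹1,512,000) is divided at the children's generation into 6 shares of ₹252,000. Phaedra, Gwendolyn, and Harun each take ₹252,000. The 3 shares of the deceased (Desmond, Ximena, and Samir) are combined into a pool of ₹756,000.
That pool (₹756,000) is divided at the grandchildren's generation into 4 shares of ₹189,000. Thandi, Celia, and Zainab each take ₹189,000. The remaining share for the deceased Xiulan (₹189,000) is carried to the next generation.
That pool (₹189,000) is divided at the great-grandchildren's generation equally among Csilla and Kira: ₹94,500 each.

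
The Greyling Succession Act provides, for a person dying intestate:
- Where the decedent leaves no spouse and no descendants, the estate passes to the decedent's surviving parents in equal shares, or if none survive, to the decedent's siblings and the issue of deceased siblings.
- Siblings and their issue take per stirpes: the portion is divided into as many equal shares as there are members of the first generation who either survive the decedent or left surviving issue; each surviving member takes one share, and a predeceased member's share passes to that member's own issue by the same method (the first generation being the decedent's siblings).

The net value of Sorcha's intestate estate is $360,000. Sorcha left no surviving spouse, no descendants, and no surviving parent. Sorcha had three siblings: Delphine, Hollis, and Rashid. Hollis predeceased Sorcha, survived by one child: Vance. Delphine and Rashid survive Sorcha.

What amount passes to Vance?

The entire $360,000 passes to the siblings and their issue.
That amount ($360,000) is divided into 3 shares of $120,000: Delphine and Rashid each take $120,000; Hollis's $120,000 share passes to Hollis's issue.
Hollis's share ($120,000) passes entirely to Vance.

Vance receives $120,000.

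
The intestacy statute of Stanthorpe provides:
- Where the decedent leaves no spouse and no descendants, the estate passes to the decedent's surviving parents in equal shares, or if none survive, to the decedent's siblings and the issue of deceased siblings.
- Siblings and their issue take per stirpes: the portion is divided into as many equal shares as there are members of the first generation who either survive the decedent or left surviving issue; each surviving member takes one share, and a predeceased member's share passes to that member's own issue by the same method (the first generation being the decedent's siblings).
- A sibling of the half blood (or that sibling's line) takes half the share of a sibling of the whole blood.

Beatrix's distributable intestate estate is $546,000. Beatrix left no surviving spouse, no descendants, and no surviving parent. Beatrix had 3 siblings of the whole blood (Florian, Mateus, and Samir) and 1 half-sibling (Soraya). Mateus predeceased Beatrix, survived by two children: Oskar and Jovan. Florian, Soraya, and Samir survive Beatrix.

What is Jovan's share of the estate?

Jovan receives $78,000.

The entire $546,000 passes to the siblings and their issue.
Counting each half-blood sibling's line as half a unit, there are 7/2 units in $546,000, so one unit is $156,000. Whole-blood lines (Florian, Mateus, and Samir) take $156,000 each; half-blood lines (Soraya) take $78,000 each.
Mateus's share ($156,000) is divided into 2 shares of $78,000: Oskar and Jovan each take $78,000.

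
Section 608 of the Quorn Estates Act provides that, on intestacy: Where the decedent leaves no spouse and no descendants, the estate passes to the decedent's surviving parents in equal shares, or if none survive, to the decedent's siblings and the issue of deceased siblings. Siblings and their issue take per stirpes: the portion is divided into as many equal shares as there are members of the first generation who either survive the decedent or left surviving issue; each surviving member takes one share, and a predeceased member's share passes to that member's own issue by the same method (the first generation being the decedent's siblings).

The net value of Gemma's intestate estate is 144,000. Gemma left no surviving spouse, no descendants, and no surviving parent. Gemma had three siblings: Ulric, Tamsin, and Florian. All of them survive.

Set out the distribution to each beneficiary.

The entire 144,000 passes to the siblings and their issue.
That amount (144,000) is divided into 3 shares of 48,000: Ulric, Tamsin, and Florian each take 48,000.

Ulric: 48,000; Tamsin: 48,000; Florian: 48,000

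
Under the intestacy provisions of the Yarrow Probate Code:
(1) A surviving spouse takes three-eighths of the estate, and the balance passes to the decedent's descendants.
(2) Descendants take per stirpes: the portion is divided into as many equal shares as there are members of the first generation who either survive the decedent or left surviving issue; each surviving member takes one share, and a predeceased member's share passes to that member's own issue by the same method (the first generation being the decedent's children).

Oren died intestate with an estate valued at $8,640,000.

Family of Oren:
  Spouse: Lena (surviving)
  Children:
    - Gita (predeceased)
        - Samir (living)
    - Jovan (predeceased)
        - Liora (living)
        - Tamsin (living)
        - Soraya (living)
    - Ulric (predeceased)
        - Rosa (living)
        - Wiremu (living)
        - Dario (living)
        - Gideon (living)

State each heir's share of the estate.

Lena: $3,240,000; Samir: $1,800,000; Liora: $600,000; Tamsin: $600,000; Soraya: $600,000; Rosa: $450,000; Wiremu: $450,000; Dario: $450,000; Gideon: $450,000

Lena takes three-eighths of $8,640,000 = $3,240,000. The remaining $5,400,000 passes to the descendants.
The descendants' portion ($5,400,000) is divided into 3 shares of $1,800,000: Gita's $1,800,000 share passes to Gita's issue; Jovan's $1,800,000 share passes to Jovan's issue; Ulric's $1,800,000 share passes to Ulric's issue.
Gita's share ($1,800,000) passes entirely to Samir.
Jovan's share ($1,800,000) is divided into 3 shares of $600,000: Liora, Tamsin, and Soraya each take $600,000.
Ulric's share ($1,800,000) is divided into 4 shares of $450,000: Rosa, Wiremu, Dario, and Gideon each take $450,000.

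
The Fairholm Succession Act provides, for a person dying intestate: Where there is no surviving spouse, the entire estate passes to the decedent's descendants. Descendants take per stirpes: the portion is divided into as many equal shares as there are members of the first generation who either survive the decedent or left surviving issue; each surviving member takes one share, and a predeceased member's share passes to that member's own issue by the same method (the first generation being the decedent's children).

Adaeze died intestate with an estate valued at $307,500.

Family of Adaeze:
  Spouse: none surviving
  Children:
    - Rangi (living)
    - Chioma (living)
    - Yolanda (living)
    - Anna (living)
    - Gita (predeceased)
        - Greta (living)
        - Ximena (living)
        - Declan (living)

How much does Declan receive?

The entire $307,500 passes to the descendants.
That amount ($307,500) is divided into 5 shares of $61,500: Rangi, Chioma, Yolanda, and Anna each take $61,500; Gita's $61,500 share passes to Gita's issue.
Gita's share ($61,500) is divided into 3 shares of $20,500: Greta, Ximena, and Declan each take $20,500.

Declan receives $20,500.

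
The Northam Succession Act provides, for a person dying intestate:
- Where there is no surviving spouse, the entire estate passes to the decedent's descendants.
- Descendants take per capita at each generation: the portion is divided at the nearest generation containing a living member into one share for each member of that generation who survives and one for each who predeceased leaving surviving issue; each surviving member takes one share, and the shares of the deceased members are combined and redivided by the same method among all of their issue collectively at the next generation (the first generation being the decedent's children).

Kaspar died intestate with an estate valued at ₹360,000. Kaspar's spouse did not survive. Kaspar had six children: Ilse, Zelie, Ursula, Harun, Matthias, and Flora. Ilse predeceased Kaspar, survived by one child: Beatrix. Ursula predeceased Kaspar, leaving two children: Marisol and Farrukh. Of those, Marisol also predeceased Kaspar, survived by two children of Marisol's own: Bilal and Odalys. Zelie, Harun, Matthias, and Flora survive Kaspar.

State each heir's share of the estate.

The entire ₹360,000 passes to the descendants.
That amount (₹360,000) is divided at the children's generation into 6 shares of ₹60,000. Zelie, Harun, Matthias, and Flora each take ₹60,000. The 2 shares of the deceased (Ilse and Ursula) are combined into a pool of ₹120,000.
That pool (₹120,000) is divided at the grandchildren's generation into 3 shares of ₹40,000. Beatrix and Farrukh each take ₹40,000. The remaining share for the deceased Marisol (₹40,000) is carried to the next generation.
That pool (₹40,000) is divided at the great-grandchildren's generation equally among Bilal and Odalys: ₹20,000 each.

Beatrix: ₹40,000; Zelie: ₹60,000; Bilal: ₹20,000; Odalys: ₹20,000; Farrukh: ₹40,000; Harun: ₹60,000; Matthias: ₹60,000; Flora: ₹60,000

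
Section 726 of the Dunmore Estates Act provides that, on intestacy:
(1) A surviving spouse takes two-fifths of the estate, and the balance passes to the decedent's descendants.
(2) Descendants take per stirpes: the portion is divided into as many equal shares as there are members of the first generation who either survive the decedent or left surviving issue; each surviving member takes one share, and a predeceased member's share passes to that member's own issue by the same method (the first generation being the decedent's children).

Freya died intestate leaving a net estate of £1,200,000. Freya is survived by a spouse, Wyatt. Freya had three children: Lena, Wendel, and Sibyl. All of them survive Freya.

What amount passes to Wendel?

Wyatt takes two-fifths of £1,200,000 = £480,000. The remaining £720,000 passes to the descendants.
The descendants' portion (£720,000) is divided into 3 shares of £240,000: Lena, Wendel, and Sibyl each take £240,000.

Wendel receives £240,000.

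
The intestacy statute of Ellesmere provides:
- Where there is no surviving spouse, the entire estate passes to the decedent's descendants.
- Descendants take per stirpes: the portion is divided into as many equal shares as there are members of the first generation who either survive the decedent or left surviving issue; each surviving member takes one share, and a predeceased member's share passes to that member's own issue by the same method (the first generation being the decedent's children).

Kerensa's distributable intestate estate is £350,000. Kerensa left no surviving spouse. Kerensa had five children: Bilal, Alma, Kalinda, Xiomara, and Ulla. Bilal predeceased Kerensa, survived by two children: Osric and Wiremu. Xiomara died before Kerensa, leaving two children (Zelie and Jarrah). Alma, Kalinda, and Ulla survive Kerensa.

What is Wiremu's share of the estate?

The entire £350,000 passes to the descendants.
That amount (£350,000) is divided into 5 shares of £70,000: Alma, Kalinda, and Ulla each take £70,000; Bilal's £70,000 share passes to Bilal's issue; Xiomara's £70,000 share passes to Xiomara's issue.
Bilal's share (£70,000) is divided into 2 shares of £35,000: Osric and Wiremu each take £35,000.
Xiomara's share (£70,000) is divided into 2 shares of £35,000: Zelie and Jarrah each take £35,000.

Wiremu receives £35,000.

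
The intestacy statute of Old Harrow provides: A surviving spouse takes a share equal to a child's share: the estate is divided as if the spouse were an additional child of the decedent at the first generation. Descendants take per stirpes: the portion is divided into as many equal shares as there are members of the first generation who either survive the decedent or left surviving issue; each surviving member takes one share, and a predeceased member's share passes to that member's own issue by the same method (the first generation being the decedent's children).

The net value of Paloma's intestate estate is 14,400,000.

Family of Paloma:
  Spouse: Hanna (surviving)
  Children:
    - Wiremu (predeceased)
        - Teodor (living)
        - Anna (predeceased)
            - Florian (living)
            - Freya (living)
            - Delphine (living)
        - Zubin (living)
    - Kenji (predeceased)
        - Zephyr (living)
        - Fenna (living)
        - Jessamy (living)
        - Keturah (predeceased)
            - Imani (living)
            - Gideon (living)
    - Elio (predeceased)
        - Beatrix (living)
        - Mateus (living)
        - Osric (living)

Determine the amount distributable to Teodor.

Teodor receives 1,200,000.

The spouse counts as an additional share at the children's level, so there are 4 primary shares of 3,600,000. Hanna takes one such share (3,600,000).
The children's combined portion (10,800,000) is divided into 3 shares of 3,600,000: Wiremu's 3,600,000 share passes to Wiremu's issue; Kenji's 3,600,000 share passes to Kenji's issue; Elio's 3,600,000 share passes to Elio's issue.
Wiremu's share (3,600,000) is divided into 3 shares of 1,200,000: Teodor and Zubin each take 1,200,000; Anna's 1,200,000 share passes to Anna's issue.
Anna's share (1,200,000) is divided into 3 shares of 400,000: Florian, Freya, and Delphine each take 400,000.
Kenji's share (3,600,000) is divided into 4 shares of 900,000: Zephyr, Fenna, and Jessamy each take 900,000; Keturah's 900,000 share passes to Keturah's issue.
Keturah's share (900,000) is divided into 2 shares of 450,000: Imani and Gideon each take 450,000.
Elio's share (3,600,000) is divided into 3 shares of 1,200,000: Beatrix, Mateus, and Osric each take 1,200,000.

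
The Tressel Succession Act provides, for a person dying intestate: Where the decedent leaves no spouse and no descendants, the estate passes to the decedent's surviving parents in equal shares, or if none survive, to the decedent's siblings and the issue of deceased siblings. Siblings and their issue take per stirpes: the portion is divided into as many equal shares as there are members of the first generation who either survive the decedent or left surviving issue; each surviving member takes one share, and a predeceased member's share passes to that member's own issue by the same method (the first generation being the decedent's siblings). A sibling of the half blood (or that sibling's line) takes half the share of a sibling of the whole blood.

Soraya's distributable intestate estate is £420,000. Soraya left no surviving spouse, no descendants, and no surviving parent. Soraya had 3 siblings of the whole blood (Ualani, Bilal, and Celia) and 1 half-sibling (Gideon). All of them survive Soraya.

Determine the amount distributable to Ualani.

Ualani receives £120,000.

The entire £420,000 passes to the siblings and their issue.
Counting each half-blood sibling's line as half a unit, there are 7/2 units in £420,000, so one unit is £120,000. Whole-blood lines (Ualani, Bilal, and Celia) take £120,000 each; half-blood lines (Gideon) take £60,000 each.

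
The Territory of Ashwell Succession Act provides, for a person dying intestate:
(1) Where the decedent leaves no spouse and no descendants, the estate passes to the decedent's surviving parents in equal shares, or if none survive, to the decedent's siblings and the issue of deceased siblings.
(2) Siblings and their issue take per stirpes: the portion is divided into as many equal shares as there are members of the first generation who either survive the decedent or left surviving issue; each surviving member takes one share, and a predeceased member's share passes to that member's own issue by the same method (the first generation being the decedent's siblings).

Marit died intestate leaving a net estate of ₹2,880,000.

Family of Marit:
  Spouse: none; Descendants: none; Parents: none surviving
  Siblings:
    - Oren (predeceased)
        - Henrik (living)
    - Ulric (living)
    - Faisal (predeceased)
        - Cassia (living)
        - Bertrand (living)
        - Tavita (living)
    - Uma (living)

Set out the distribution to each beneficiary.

The entire ₹2,880,000 passes to the siblings and their issue.
That amount (₹2,880,000) is divided into 4 shares of ₹720,000: Ulric and Uma each take ₹720,000; Oren's ₹720,000 share passes to Oren's issue; Faisal's ₹720,000 share passes to Faisal's issue.
Oren's share (₹720,000) passes entirely to Henrik.
Faisal's share (₹720,000) is divided into 3 shares of ₹240,000: Cassia, Bertrand, and Tavita each take ₹240,000.

Henrik: ₹720,000; Ulric: ₹720,000; Cassia: ₹240,000; Bertrand: ₹240,000; Tavita: ₹240,000; Uma: ₹720,000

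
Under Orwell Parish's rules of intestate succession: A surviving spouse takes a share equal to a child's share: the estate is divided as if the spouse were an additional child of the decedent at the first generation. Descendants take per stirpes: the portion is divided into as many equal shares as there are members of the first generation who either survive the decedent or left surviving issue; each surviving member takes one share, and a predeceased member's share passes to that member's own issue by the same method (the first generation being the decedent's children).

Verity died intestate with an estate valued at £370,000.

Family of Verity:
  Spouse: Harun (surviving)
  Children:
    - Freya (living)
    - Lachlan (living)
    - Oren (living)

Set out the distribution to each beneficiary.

The spouse counts as an additional share at the children's level, so there are 4 primary shares of £92,500. Harun takes one such share (£92,500).
The children's combined portion (£277,500) is divided into 3 shares of £92,500: Freya, Lachlan, and Oren each take £92,500.

Harun: £92,500; Freya: £92,500; Lachlan: £92,500; Oren: £92,500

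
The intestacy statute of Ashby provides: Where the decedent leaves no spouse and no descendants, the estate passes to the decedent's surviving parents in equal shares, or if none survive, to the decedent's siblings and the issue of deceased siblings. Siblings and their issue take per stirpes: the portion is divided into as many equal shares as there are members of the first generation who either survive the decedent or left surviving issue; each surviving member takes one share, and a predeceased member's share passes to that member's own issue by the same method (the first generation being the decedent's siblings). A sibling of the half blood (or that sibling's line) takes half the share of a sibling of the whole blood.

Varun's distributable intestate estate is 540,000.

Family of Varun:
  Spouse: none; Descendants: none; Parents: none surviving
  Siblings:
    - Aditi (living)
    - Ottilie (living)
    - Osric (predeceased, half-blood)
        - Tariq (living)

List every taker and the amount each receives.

The entire 540,000 passes to the siblings and their issue.
Counting each half-blood sibling's line as half a unit, there are 5/2 units in 540,000, so one unit is 216,000. Whole-blood lines (Aditi and Ottilie) take 216,000 each; half-blood lines (Osric) take 108,000 each.
Osric's share (108,000) passes entirely to Tariq.

Aditi: 216,000; Ottilie: 216,000; Tariq: 108,000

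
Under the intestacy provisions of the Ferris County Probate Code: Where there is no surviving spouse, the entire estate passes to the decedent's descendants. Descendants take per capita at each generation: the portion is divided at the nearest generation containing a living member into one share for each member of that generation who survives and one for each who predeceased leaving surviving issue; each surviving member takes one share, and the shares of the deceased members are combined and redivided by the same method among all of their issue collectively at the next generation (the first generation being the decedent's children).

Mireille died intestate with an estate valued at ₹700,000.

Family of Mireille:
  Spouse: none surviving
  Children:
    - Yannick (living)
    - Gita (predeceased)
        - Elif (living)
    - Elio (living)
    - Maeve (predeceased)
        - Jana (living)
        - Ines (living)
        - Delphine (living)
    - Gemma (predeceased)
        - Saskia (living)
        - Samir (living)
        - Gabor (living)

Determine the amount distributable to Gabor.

The entire ₹700,000 passes to the descendants.
That amount (₹700,000) is divided at the children's generation into 5 shares of ₹140,000. Yannick and Elio each take ₹140,000. The 3 shares of the deceased (Gita, Maeve, and Gemma) are combined into a pool of ₹420,000.
That pool (₹420,000) is divided at the grandchildren's generation equally among Elif, Jana, Ines, Delphine, Saskia, Samir, and Gabor: ₹60,000 each.

Gabor receives ₹60,000.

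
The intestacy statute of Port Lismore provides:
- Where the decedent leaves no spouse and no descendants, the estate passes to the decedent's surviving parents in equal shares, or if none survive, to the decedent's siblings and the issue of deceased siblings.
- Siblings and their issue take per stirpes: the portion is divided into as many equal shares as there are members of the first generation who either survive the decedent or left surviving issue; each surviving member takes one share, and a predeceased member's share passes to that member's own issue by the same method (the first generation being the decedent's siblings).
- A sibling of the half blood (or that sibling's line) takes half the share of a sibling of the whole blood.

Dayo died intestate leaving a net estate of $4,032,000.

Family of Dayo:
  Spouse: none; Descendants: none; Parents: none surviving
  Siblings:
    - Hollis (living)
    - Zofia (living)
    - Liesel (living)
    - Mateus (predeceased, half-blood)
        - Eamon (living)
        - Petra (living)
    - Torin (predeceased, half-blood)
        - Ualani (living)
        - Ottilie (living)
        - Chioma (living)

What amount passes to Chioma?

Chioma receives $168,000.

The entire $4,032,000 passes to the siblings and their issue.
Counting each half-blood sibling's line as half a unit, there are 4 units in $4,032,000, so one unit is $1,008,000. Whole-blood lines (Hollis, Zofia, and Liesel) take $1,008,000 each; half-blood lines (Mateus and Torin) take $504,000 each.
Mateus's share ($504,000) is divided into 2 shares of $252,000: Eamon and Petra each take $252,000.
Torin's share ($504,000) is divided into 3 shares of $168,000: Ualani, Ottilie, and Chioma each take $168,000.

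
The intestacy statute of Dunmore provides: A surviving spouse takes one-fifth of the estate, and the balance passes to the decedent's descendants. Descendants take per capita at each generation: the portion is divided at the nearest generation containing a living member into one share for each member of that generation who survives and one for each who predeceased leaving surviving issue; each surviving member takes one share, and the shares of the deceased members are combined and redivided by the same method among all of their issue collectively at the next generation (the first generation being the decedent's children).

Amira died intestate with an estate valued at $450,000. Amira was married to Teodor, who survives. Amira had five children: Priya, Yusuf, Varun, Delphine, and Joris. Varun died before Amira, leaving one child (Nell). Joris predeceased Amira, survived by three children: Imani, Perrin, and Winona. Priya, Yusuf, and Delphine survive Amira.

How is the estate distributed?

Teodor takes one-fifth of $450,000 = $90,000. The remaining $360,000 passes to the descendants.
The descendants' portion ($360,000) is divided at the children's generation into 5 shares of $72,000. Priya, Yusuf, and Delphine each take $72,000. The 2 shares of the deceased (Varun and Joris) are combined into a pool of $144,000.
That pool ($144,000) is divided at the grandchildren's generation equally among Nell, Imani, Perrin, and Winona: $36,000 each.

Teodor: $90,000; Priya: $72,000; Yusuf: $72,000; Nell: $36,000; Delphine: $72,000; Imani: $36,000; Perrin: $36,000; Winona: $36,000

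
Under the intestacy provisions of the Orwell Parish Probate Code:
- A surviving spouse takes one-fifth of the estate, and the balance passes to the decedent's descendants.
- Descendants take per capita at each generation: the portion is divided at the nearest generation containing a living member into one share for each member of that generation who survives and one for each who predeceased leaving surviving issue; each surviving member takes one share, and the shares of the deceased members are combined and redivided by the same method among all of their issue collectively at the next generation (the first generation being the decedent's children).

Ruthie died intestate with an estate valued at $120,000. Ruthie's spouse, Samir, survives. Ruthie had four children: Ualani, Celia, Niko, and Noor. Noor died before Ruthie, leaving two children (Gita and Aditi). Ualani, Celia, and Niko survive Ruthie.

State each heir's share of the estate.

Samir: $24,000; Ualani: $24,000; Celia: $24,000; Niko: $24,000; Gita: $12,000; Aditi: $12,000

Samir takes one-fifth of $120,000 = $24,000. The remaining $96,000 passes to the descendants.
The descendants' portion ($96,000) is divided at the children's generation into 4 shares of $24,000. Ualani, Celia, and Niko each take $24,000. The remaining share for the deceased Noor ($24,000) is carried to the next generation.
That pool ($24,000) is divided at the grandchildren's generation equally among Gita and Aditi: $12,000 each.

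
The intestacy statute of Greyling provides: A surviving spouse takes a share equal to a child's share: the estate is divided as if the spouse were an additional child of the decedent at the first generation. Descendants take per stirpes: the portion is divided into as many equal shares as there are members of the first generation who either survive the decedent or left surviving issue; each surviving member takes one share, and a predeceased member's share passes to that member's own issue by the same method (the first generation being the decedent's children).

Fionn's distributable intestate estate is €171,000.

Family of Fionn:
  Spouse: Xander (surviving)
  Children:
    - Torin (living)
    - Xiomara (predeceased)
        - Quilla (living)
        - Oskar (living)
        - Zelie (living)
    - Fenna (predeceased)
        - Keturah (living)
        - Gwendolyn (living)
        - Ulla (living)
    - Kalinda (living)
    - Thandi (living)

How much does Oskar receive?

The spouse counts as an additional share at the children's level, so there are 6 primary shares of €28,500. Xander takes one such share (€28,500).
The children's combined portion (€142,500) is divided into 5 shares of €28,500: Torin, Kalinda, and Thandi each take €28,500; Xiomara's €28,500 share passes to Xiomara's issue; Fenna's €28,500 share passes to Fenna's issue.
Xiomara's share (€28,500) is divided into 3 shares of €9,500: Quilla, Oskar, and Zelie each take €9,500.
Fenna's share (€28,500) is divided into 3 shares of €9,500: Keturah, Gwendolyn, and Ulla each take €9,500.

Oskar receives €9,500.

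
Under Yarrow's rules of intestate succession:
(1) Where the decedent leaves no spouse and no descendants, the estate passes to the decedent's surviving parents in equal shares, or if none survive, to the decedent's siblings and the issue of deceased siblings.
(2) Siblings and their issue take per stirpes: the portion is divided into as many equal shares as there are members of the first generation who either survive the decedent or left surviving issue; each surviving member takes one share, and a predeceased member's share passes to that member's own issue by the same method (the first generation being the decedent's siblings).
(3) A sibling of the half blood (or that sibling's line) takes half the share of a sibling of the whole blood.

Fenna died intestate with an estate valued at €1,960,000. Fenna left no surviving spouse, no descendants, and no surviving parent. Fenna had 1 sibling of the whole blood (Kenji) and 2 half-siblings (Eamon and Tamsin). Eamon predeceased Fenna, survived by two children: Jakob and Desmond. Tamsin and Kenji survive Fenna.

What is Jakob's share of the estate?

Jakob receives €245,000.

The entire €1,960,000 passes to the siblings and their issue.
Counting each half-blood sibling's line as half a unit, there are 2 units in €1,960,000, so one unit is €980,000. Whole-blood lines (Kenji) take €980,000 each; half-blood lines (Eamon and Tamsin) take €490,000 each.
Eamon's share (€490,000) is divided into 2 shares of €245,000: Jakob and Desmond each take €245,000.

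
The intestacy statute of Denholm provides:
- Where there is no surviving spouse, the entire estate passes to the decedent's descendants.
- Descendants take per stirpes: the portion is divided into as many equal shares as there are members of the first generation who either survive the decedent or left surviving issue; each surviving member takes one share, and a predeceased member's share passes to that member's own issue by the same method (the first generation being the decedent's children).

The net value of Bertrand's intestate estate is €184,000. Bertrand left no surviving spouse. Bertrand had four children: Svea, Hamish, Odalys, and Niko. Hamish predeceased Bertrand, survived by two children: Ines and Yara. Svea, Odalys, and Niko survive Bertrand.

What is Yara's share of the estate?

The entire €184,000 passes to the descendants.
That amount (€184,000) is divided into 4 shares of €46,000: Svea, Odalys, and Niko each take €46,000; Hamish's €46,000 share passes to Hamish's issue.
Hamish's share (€46,000) is divided into 2 shares of €23,000: Ines and Yara each take €23,000.

Yara receives €23,000.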